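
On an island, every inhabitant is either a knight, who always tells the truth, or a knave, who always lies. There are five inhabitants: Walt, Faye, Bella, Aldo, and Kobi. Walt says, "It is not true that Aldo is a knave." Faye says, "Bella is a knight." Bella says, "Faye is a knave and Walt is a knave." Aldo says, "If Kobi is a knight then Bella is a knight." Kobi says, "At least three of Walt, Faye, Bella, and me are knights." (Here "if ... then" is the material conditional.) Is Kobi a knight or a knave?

Kobi is a knave.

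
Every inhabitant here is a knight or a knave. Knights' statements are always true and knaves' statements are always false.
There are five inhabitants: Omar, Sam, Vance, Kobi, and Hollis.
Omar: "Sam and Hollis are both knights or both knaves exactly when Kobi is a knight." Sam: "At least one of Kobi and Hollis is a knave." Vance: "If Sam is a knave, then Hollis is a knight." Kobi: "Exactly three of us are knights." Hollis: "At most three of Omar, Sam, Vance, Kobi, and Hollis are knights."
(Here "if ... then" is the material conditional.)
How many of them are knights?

3

The unique consistent assignment is Omar=knave, Sam=knave, Vance=knight, Kobi=knight, Hollis=knight.
That has 3 knights.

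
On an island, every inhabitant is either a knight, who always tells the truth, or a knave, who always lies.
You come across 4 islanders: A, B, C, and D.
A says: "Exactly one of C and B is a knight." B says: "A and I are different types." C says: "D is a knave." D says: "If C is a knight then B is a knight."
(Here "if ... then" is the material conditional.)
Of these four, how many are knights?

1

The unique consistent assignment is A=knave, B=knave, C=knave, D=knight.
That has 1 knight.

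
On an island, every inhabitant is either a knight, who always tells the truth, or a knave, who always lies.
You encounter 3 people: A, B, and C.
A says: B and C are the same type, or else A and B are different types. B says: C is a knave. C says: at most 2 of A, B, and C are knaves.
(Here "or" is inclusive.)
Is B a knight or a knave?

B is a knave.

Consistent assignments: {A=knight, B=knave, C=knight}; {A=knave, B=knave, C=knight}
In every consistent assignment, B is a knave.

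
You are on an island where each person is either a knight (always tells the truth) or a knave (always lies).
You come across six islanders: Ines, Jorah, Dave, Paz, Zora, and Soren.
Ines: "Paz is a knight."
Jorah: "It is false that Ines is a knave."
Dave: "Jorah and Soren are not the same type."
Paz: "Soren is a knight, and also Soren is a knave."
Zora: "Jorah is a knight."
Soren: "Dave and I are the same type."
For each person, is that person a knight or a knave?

Since Ines is a knave, "Paz is a knight" needs to be False, which holds.
Jorah (knave): "it is false that Ines is a knave" — False. ✓
Since Dave is a knight, "Jorah and Soren are not the same type" needs to be True, which holds.
Paz is a knave; "Soren is a knight, and also Soren is a knave" is False, as required.
Since Zora is a knave, "Jorah is a knight" needs to be False, which holds.
As a knight, Soren's statement "Dave and I are the same type" should be True; it is.

Ines is a knave, Jorah is a knave, Dave is a knight, Paz is a knave, Zora is a knave, and Soren is a knight.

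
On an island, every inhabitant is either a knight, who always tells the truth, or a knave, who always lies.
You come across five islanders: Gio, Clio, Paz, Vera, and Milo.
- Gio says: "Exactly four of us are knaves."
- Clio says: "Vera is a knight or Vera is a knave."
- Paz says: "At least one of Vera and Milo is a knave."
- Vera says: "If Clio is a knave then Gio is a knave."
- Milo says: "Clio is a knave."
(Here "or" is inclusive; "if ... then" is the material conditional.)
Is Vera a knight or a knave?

Vera is a knight.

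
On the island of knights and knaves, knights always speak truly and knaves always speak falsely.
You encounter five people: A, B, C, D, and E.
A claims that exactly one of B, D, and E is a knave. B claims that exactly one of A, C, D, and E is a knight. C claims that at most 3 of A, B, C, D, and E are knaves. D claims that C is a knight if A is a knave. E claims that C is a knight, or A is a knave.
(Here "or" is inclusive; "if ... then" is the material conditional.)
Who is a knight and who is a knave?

A is a knight; "exactly one of B, D, and E is a knave" is true, as required.
B (knave): "exactly one of A, C, D, and E is a knight" — false. ✓
C is a knight, and the claim "at most 3 of A, B, C, D, and E are knaves" is indeed true.
D is a knight, so "C is a knight if A is a knave" must be true — and it is.
Since E is a knight, "C is a knight, or A is a knave" needs to be true, which holds.

A is a knight, B is a knave, C is a knight, D is a knight, and E is a knight.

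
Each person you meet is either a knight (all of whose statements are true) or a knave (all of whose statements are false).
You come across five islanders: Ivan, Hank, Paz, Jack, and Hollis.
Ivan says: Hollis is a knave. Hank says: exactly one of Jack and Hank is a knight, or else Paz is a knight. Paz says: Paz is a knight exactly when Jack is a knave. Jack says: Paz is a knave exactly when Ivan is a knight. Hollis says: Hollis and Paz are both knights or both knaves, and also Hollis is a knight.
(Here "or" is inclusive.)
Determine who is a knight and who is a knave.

Knights: Ivan, Hank, and Paz. Knaves: Jack and Hollis.

Suppose Ivan is a knave. Then Ivan's statement "Hollis is a knave" would have to be false. Checking the 16 ways to assign the others, none is consistent with every speaker.
(For instance, with Hank=knight, Paz=knight, Jack=knave, Hollis=knave, Ivan's claim "Hollis is a knave" comes out true where it would need to be false.)
So Ivan must be a knight, making "Hollis is a knave" true. Taking Ivan=knight, Hank=knight, Paz=knight, Jack=knave, Hollis=knave, each remaining statement checks out:
  Hank (knight): "exactly one of Jack and Hank is a knight, or else Paz is a knight" — true. ✓
  Paz (knight): "Paz is a knight exactly when Jack is a knave" — true. ✓
  Jack (knave): "Paz is a knave exactly when Ivan is a knight" — false. ✓
  Hollis (knave): "Hollis and Paz are both knights or both knaves, and also Hollis is a knight" — false. ✓
This is the unique consistent assignment.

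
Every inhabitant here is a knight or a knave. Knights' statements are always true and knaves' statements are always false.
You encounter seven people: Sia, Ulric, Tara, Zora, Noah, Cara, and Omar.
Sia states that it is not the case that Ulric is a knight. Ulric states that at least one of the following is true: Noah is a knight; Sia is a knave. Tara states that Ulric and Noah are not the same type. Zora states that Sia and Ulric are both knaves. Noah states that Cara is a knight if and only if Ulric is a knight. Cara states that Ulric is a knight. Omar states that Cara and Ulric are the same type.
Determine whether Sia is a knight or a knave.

Consistent assignments: {Sia=knave, Ulric=knight, Tara=knave, Zora=knave, Noah=knight, Cara=knight, Omar=knight}
In every consistent assignment, Sia is a knave.

Sia is a knave.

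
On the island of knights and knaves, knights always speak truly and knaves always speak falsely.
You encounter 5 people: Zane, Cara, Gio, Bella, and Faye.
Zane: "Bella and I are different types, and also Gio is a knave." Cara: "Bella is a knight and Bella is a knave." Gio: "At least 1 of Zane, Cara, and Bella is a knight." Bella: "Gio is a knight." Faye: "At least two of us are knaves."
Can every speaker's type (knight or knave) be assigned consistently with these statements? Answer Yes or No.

One consistent assignment: Zane=knave, Cara=knave, Gio=knight, Bella=knight, Faye=knight.

Yes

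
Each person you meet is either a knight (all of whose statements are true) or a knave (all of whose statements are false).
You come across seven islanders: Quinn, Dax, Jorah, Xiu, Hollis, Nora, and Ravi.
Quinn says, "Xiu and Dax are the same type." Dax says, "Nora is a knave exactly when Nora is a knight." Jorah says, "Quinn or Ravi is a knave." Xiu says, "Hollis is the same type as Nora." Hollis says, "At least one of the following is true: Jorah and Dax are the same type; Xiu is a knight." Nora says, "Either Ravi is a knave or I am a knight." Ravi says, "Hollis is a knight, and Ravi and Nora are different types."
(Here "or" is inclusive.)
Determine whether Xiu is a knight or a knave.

Xiu is a knave.

Consistent assignments: {Quinn=knight, Dax=knave, Jorah=knight, Xiu=knave, Hollis=knave, Nora=knight, Ravi=knave}; {Quinn=knight, Dax=knave, Jorah=knave, Xiu=knave, Hollis=knight, Nora=knave, Ravi=knight}
In every consistent assignment, Xiu is a knave.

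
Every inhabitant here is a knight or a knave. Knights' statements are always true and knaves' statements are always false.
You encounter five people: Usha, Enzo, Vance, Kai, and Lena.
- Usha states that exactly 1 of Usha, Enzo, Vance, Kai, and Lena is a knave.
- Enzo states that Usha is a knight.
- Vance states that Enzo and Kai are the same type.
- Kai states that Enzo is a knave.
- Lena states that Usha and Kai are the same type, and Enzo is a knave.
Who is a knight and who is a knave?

Usha is a knave, Enzo is a knave, Vance is a knave, Kai is a knight, and Lena is a knave.

As a knave, Usha's statement "exactly 1 of Usha, Enzo, Vance, Kai, and Lena is a knave" should be False; it is.
Enzo is a knave, and the claim "Usha is a knight" is indeed False.
Vance is a knave; "Enzo and Kai are the same type" is False, as required.
Kai is a knight, and the claim "Enzo is a knave" is indeed True.
Lena (knave): "Usha and Kai are the same type, and Enzo is a knave" — False. ✓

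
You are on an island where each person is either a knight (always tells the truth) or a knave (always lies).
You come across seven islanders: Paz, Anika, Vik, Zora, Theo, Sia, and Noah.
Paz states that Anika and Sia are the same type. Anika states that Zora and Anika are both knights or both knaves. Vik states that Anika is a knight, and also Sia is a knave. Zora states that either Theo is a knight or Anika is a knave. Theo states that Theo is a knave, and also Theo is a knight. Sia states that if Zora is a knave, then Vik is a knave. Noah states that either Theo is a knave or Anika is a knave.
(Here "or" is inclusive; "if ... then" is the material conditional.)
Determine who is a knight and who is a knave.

Knights: Zora, Sia, and Noah. Knaves: Paz, Anika, Vik, and Theo.

Since Paz is a knave, "Anika and Sia are the same type" needs to be false, which holds.
As a knave, Anika's statement "Zora and Anika are both knights or both knaves" should be false; it is.
Vik (knave): "Anika is a knight, and also Sia is a knave" — false. ✓
As a knight, Zora's statement "either Theo is a knight or Anika is a knave" should be True; it is.
Since Theo is a knave, "Theo is a knave, and also Theo is a knight" needs to be false, which holds.
Since Sia is a knight, "if Zora is a knave, then Vik is a knave" needs to be True, which holds.
As a knight, Noah's statement "either Theo is a knave or Anika is a knave" should be True; it is.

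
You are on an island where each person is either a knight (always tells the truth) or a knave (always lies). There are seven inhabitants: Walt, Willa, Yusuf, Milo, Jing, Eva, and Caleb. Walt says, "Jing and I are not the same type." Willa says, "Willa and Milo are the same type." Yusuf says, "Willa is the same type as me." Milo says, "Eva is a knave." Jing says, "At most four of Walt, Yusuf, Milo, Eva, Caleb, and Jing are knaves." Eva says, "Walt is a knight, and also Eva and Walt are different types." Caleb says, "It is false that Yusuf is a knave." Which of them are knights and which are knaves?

Walt is a knave, Willa is a knight, Yusuf is a knave, Milo is a knight, Jing is a knave, Eva is a knave, and Caleb is a knave.

Walt is a knave; "Jing and I are not the same type" is False, as required.
Willa (knight): "Willa and Milo are the same type" — true. ✓
Yusuf (knave): "Willa is the same type as me" — False. ✓
Milo (knight): "Eva is a knave" — true. ✓
Jing is a knave; "at most four of Walt, Yusuf, Milo, Eva, Caleb, and Jing are knaves" is False, as required.
Eva (knave): "Walt is a knight, and also Eva and Walt are different types" — False. ✓
As a knave, Caleb's statement "it is false that Yusuf is a knave" should be False; it is.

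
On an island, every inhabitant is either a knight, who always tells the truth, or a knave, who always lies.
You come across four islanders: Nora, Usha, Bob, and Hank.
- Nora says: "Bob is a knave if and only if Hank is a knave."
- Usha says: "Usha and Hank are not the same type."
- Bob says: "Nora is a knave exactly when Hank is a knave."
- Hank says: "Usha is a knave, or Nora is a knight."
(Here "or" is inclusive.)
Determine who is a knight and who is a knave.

Nora is a knave, Usha is a knight, Bob is a knight, and Hank is a knave.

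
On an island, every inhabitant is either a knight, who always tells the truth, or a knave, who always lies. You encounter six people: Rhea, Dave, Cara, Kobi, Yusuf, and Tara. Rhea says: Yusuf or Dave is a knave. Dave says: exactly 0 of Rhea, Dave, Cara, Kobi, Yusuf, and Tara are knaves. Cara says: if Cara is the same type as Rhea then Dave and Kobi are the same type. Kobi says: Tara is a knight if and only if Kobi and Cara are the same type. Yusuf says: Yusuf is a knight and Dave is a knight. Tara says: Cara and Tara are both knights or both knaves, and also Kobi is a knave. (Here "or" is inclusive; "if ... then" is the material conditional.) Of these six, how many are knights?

3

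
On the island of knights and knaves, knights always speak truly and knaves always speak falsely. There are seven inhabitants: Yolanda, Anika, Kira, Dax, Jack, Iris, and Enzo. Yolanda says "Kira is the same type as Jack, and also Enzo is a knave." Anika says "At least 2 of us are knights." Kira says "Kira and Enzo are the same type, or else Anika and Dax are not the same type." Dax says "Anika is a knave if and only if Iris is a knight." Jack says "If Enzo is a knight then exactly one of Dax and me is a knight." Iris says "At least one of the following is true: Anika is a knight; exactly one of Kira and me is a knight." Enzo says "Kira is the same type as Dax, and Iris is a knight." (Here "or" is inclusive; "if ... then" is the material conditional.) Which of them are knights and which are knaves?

Yolanda is a knight, Anika is a knight, Kira is a knight, Dax is a knave, Jack is a knight, Iris is a knight, and Enzo is a knave.

Yolanda is a knight, so "Kira is the same type as Jack, and also Enzo is a knave" must be true — and it is.
Since Anika is a knight, "at least 2 of us are knights" needs to be true, which holds.
Kira is a knight, and the claim "Kira and Enzo are the same type, or else Anika and Dax are not the same type" is indeed true.
Dax is a knave; "Anika is a knave if and only if Iris is a knight" is False, as required.
Jack is a knight, and the claim "if Enzo is a knight then exactly one of Dax and me is a knight" is indeed true.
Since Iris is a knight, "at least one of the following is true: Anika is a knight; exactly one of Kira and me is a knight" needs to be true, which holds.
Enzo is a knave; "Kira is the same type as Dax, and Iris is a knight" is False, as required.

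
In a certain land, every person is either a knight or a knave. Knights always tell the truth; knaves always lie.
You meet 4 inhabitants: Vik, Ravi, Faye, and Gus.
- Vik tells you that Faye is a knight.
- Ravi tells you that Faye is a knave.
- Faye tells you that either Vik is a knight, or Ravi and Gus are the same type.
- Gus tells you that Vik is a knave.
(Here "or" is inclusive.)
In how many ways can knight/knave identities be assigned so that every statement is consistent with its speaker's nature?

1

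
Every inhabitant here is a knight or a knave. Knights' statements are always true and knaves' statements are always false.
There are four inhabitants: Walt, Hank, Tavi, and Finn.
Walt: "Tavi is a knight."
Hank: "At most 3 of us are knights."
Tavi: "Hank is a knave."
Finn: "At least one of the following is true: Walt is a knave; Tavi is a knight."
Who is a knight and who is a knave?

Knights: Hank and Finn. Knaves: Walt and Tavi.

Suppose Walt is a knight. Then Walt's statement "Tavi is a knight" would have to be true. Checking the 8 ways to assign the others, none is consistent with every speaker.
(For instance, with Hank=knight, Tavi=knave, Finn=knight, Walt's claim "Tavi is a knight" comes out false where it would need to be true.)
So Walt must be a knave, making "Tavi is a knight" false. Taking Walt=knave, Hank=knight, Tavi=knave, Finn=knight, each remaining statement checks out:
  Hank (knight): "at most 3 of us are knights" — true. ✓
  Tavi (knave): "Hank is a knave" — false. ✓
  Finn (knight): "at least one of the following is true: Walt is a knave; Tavi is a knight" — true. ✓
This is the unique consistent assignment.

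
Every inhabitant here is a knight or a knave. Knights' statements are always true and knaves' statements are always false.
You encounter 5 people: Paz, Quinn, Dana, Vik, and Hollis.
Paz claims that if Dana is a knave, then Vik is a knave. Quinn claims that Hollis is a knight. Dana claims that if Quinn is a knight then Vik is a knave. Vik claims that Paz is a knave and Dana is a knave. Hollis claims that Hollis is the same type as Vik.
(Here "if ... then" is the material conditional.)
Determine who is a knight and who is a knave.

Paz is a knave, Quinn is a knight, Dana is a knave, Vik is a knight, and Hollis is a knight.

Suppose Paz is a knight. Then Paz's statement "if Dana is a knave, then Vik is a knave" would have to be true. Checking the 16 ways to assign the others, none is consistent with every speaker.
(For instance, with Quinn=knight, Dana=knave, Vik=knight, Hollis=knight, Paz's claim "if Dana is a knave, then Vik is a knave" comes out false where it would need to be true.)
So Paz must be a knave, making "if Dana is a knave, then Vik is a knave" false. Taking Paz=knave, Quinn=knight, Dana=knave, Vik=knight, Hollis=knight, each remaining statement checks out:
  Quinn (knight): "Hollis is a knight" — true. ✓
  Dana (knave): "if Quinn is a knight then Vik is a knave" — false. ✓
  Vik (knight): "Paz is a knave and Dana is a knave" — true. ✓
  Hollis (knight): "Hollis is the same type as Vik" — true. ✓
This is the unique consistent assignment.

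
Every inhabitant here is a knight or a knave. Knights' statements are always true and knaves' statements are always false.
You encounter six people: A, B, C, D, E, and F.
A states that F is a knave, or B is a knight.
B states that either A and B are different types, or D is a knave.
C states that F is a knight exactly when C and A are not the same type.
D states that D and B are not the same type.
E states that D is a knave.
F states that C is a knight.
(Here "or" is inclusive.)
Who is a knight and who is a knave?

A is a knave, and the claim "F is a knave, or B is a knight" is indeed False.
As a knave, B's statement "either A and B are different types, or D is a knave" should be False; it is.
C is a knight, so "F is a knight exactly when C and A are not the same type" must be true — and it is.
D is a knight, so "D and B are not the same type" must be true — and it is.
E (knave): "D is a knave" — False. ✓
F is a knight, and the claim "C is a knight" is indeed true.

A is a knave, B is a knave, C is a knight, D is a knight, E is a knave, and F is a knight.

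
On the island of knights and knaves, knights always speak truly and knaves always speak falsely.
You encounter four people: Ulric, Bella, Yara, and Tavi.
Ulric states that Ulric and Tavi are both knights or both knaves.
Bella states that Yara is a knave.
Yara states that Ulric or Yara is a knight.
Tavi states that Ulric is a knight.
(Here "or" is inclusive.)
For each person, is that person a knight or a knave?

Suppose Ulric is a knave. Then Ulric's statement "Ulric and Tavi are both knights or both knaves" would have to be false. Checking the 8 ways to assign the others, none is consistent with every speaker.
(For instance, with Bella=knave, Yara=knight, Tavi=knight, Tavi's claim "Ulric is a knight" comes out false where it would need to be true.)
So Ulric must be a knight, making "Ulric and Tavi are both knights or both knaves" true. Taking Ulric=knight, Bella=knave, Yara=knight, Tavi=knight, each remaining statement checks out:
  Bella (knave): "Yara is a knave" — false. ✓
  Yara (knight): "Ulric or Yara is a knight" — true. ✓
  Tavi (knight): "Ulric is a knight" — true. ✓
This is the unique consistent assignment.

Ulric is a knight, Bella is a knave, Yara is a knight, and Tavi is a knight.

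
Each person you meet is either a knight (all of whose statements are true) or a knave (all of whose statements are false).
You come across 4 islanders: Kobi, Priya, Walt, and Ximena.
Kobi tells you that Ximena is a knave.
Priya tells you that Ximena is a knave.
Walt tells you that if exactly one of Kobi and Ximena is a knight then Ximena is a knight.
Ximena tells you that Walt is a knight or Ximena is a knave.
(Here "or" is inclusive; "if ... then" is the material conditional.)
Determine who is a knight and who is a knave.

Since Kobi is a knave, "Ximena is a knave" needs to be false, which holds.
Since Priya is a knave, "Ximena is a knave" needs to be false, which holds.
Since Walt is a knight, "if exactly one of Kobi and Ximena is a knight then Ximena is a knight" needs to be True, which holds.
Ximena is a knight; "Walt is a knight or Ximena is a knave" is True, as required.

Kobi is a knave, Priya is a knave, Walt is a knight, and Ximena is a knight.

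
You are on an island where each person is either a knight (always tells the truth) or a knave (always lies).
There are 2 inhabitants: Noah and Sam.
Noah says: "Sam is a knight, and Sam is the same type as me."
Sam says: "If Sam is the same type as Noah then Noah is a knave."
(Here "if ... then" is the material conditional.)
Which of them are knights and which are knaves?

Knights: Sam. Knaves: Noah.

Suppose Noah is a knight. Then Noah's statement "Sam is a knight, and Sam is the same type as me" would have to be true. Checking the 2 ways to assign the others, none is consistent with every speaker.
(For instance, with Sam=knight, Sam's claim "if Sam is the same type as Noah then Noah is a knave" comes out false where it would need to be true.)
So Noah must be a knave, making "Sam is a knight, and Sam is the same type as me" false. Taking Noah=knave, Sam=knight, each remaining statement checks out:
  Sam (knight): "if Sam is the same type as Noah then Noah is a knave" — true. ✓
This is the unique consistent assignment.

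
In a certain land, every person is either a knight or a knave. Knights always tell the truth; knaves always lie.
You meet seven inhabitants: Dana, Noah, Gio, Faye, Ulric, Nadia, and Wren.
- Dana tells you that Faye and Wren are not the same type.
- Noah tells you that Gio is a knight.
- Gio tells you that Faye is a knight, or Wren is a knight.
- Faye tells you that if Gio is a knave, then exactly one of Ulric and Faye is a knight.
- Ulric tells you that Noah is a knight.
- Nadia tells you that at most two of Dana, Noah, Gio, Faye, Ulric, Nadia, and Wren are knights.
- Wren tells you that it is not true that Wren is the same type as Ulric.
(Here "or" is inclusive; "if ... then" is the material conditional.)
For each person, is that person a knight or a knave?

Dana is a knave; "Faye and Wren are not the same type" is False, as required.
Noah is a knave, and the claim "Gio is a knight" is indeed False.
Gio is a knave; "Faye is a knight, or Wren is a knight" is False, as required.
Faye is a knave; "if Gio is a knave, then exactly one of Ulric and Faye is a knight" is False, as required.
Ulric is a knave, and the claim "Noah is a knight" is indeed False.
Since Nadia is a knight, "at most two of Dana, Noah, Gio, Faye, Ulric, Nadia, and Wren are knights" needs to be true, which holds.
Wren (knave): "it is not true that Wren is the same type as Ulric" — False. ✓

Knights: Nadia. Knaves: Dana, Noah, Gio, Faye, Ulric, and Wren.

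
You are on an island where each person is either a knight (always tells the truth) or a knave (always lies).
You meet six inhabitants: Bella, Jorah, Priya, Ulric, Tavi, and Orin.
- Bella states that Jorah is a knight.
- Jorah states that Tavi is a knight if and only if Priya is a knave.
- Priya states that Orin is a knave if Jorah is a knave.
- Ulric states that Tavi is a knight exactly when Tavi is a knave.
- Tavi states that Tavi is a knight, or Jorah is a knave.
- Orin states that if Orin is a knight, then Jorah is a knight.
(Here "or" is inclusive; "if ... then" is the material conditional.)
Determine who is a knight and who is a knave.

Bella is a knight, Jorah is a knight, Priya is a knight, Ulric is a knave, Tavi is a knave, and Orin is a knight.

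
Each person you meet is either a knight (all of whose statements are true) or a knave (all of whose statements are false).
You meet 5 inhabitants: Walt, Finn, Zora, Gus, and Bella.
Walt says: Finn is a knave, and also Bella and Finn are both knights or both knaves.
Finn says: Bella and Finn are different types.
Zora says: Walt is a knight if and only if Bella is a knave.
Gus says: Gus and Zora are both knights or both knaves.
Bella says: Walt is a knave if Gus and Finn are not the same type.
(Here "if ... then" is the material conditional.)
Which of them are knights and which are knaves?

Walt is a knight, Finn is a knave, Zora is a knight, Gus is a knight, and Bella is a knave.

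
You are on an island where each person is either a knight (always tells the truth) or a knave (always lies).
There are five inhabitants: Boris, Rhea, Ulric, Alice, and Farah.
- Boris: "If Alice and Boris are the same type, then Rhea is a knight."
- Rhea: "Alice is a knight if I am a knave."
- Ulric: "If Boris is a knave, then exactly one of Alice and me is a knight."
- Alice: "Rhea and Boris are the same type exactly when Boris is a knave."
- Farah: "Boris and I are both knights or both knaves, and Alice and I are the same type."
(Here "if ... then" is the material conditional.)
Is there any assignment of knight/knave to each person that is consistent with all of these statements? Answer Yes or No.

Yes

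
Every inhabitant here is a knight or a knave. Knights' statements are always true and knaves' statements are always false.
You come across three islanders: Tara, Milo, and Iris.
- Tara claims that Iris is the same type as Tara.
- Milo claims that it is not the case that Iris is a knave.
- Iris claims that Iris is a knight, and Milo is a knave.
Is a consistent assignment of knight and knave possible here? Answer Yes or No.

No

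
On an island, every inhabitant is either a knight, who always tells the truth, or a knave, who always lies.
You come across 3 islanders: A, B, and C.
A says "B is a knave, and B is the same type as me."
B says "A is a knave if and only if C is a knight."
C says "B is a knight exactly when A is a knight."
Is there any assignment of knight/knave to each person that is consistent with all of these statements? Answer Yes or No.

Checking all 8 assignments, each has at least one speaker whose statement's truth value contradicts their type.

No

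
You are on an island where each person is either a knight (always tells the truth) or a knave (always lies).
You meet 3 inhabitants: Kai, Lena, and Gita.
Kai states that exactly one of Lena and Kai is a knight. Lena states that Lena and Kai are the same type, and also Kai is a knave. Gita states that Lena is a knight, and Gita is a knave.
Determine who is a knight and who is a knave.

Kai is a knight, Lena is a knave, and Gita is a knave.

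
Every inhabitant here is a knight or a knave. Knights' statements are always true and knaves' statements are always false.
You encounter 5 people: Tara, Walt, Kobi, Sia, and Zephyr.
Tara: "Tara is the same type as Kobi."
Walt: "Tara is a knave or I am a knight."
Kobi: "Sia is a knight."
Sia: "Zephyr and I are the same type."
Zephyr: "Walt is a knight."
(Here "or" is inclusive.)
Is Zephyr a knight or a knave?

Zephyr is a knight.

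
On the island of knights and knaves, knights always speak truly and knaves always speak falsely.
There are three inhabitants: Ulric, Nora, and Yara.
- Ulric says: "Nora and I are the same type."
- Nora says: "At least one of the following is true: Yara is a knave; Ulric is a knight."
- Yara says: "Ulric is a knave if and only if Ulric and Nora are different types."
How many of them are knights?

The unique consistent assignment is Ulric=knight, Nora=knight, Yara=knight.
That has 3 knights.

3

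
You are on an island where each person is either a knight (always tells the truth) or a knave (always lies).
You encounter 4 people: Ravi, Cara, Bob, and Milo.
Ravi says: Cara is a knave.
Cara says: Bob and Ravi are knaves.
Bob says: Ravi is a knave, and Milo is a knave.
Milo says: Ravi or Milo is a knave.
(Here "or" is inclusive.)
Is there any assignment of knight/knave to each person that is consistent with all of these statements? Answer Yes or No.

Yes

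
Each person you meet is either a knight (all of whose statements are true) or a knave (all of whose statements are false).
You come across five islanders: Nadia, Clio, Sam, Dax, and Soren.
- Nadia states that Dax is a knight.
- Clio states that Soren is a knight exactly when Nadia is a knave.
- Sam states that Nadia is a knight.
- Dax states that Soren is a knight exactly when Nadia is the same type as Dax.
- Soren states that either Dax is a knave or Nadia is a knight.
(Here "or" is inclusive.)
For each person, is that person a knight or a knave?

Nadia is a knight, Clio is a knave, Sam is a knight, Dax is a knight, and Soren is a knight.

Nadia (knight): "Dax is a knight" — true. ✓
Clio is a knave; "Soren is a knight exactly when Nadia is a knave" is False, as required.
As a knight, Sam's statement "Nadia is a knight" should be true; it is.
Dax is a knight, so "Soren is a knight exactly when Nadia is the same type as Dax" must be true — and it is.
As a knight, Soren's statement "either Dax is a knave or Nadia is a knight" should be true; it is.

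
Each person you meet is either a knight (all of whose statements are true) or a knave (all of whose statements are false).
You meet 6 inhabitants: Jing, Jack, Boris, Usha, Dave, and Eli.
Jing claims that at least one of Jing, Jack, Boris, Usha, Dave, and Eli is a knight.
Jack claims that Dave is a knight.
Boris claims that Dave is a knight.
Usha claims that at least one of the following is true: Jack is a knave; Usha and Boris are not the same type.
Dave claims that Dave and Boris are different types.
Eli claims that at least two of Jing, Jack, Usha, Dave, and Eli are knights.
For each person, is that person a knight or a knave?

Jing is a knight; "at least one of Jing, Jack, Boris, Usha, Dave, and Eli is a knight" is true, as required.
As a knave, Jack's statement "Dave is a knight" should be False; it is.
Boris (knave): "Dave is a knight" — False. ✓
Usha is a knight, so "at least one of the following is true: Jack is a knave; Usha and Boris are not the same type" must be true — and it is.
As a knave, Dave's statement "Dave and Boris are different types" should be False; it is.
Since Eli is a knight, "at least two of Jing, Jack, Usha, Dave, and Eli are knights" needs to be true, which holds.

Jing is a knight, Jack is a knave, Boris is a knave, Usha is a knight, Dave is a knave, and Eli is a knight.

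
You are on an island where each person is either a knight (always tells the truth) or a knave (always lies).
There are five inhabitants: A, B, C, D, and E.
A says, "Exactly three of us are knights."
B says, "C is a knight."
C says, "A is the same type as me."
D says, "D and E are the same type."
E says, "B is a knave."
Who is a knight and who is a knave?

Knights: A, D, and E. Knaves: B and C.

Suppose A is a knave. Then A's statement "exactly three of us are knights" would have to be false. Checking the 16 ways to assign the others, none is consistent with every speaker.
(For instance, with B=knave, C=knave, D=knight, E=knight, C's claim "A is the same type as me" comes out true where it would need to be false.)
So A must be a knight, making "exactly three of us are knights" true. Taking A=knight, B=knave, C=knave, D=knight, E=knight, each remaining statement checks out:
  B (knave): "C is a knight" — false. ✓
  C (knave): "A is the same type as me" — false. ✓
  D (knight): "D and E are the same type" — true. ✓
  E (knight): "B is a knave" — true. ✓
This is the unique consistent assignment.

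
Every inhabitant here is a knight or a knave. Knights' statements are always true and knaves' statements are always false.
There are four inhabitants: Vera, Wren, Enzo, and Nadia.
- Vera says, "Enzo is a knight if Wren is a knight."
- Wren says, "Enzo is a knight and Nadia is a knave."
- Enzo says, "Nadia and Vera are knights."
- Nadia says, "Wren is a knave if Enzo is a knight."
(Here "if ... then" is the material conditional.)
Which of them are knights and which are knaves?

Knights: Vera, Enzo, and Nadia. Knaves: Wren.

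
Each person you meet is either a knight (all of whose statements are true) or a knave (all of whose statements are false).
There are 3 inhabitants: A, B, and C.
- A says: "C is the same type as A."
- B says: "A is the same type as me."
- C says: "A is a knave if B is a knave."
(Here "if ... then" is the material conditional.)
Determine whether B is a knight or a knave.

B is a knight.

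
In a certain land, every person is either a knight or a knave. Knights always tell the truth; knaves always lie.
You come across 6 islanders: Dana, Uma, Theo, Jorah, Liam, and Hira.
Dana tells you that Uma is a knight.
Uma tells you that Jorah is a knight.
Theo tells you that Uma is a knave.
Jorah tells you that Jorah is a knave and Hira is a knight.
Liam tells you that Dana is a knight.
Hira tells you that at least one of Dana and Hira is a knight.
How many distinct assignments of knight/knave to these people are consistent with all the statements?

1

Consistent assignments:
  Dana=knave, Uma=knave, Theo=knight, Jorah=knave, Liam=knave, Hira=knave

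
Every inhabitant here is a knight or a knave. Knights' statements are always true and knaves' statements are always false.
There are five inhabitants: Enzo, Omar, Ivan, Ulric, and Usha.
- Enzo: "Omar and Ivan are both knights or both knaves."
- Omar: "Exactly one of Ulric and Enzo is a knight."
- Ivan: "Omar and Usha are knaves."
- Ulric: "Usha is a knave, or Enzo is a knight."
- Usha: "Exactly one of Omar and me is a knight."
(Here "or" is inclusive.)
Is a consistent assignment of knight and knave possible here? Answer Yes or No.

One consistent assignment: Enzo=knight, Omar=knave, Ivan=knave, Ulric=knight, Usha=knight.

Yes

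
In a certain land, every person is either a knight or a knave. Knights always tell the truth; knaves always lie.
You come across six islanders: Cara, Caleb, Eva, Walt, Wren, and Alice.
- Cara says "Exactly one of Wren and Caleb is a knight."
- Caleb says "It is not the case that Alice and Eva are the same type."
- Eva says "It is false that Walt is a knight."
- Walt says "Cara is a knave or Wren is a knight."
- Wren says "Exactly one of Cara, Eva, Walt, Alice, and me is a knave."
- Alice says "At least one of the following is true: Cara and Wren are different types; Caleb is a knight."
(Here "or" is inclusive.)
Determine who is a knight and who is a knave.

Cara is a knave; "exactly one of Wren and Caleb is a knight" is False, as required.
As a knave, Caleb's statement "it is not the case that Alice and Eva are the same type" should be False; it is.
Eva is a knave, so "it is false that Walt is a knight" must be False — and it is.
Walt is a knight, and the claim "Cara is a knave or Wren is a knight" is indeed True.
Wren (knave): "exactly one of Cara, Eva, Walt, Alice, and me is a knave" — False. ✓
Since Alice is a knave, "at least one of the following is true: Cara and Wren are different types; Caleb is a knight" needs to be False, which holds.

Cara is a knave, Caleb is a knave, Eva is a knave, Walt is a knight, Wren is a knave, and Alice is a knave.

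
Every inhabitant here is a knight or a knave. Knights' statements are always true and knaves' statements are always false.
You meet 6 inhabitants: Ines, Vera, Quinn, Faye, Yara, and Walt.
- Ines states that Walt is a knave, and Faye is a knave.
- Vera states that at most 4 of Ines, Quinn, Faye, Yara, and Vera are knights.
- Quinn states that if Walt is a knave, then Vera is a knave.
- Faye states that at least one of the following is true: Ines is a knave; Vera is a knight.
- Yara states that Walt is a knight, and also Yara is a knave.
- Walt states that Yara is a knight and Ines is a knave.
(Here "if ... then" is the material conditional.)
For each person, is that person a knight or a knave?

Ines is a knave, Vera is a knight, Quinn is a knave, Faye is a knight, Yara is a knave, and Walt is a knave.

As a knave, Ines's statement "Walt is a knave, and Faye is a knave" should be False; it is.
Vera (knight): "at most 4 of Ines, Quinn, Faye, Yara, and Vera are knights" — true. ✓
Quinn is a knave, and the claim "if Walt is a knave, then Vera is a knave" is indeed False.
As a knight, Faye's statement "at least one of the following is true: Ines is a knave; Vera is a knight" should be true; it is.
Yara is a knave, so "Walt is a knight, and also Yara is a knave" must be False — and it is.
As a knave, Walt's statement "Yara is a knight and Ines is a knave" should be False; it is.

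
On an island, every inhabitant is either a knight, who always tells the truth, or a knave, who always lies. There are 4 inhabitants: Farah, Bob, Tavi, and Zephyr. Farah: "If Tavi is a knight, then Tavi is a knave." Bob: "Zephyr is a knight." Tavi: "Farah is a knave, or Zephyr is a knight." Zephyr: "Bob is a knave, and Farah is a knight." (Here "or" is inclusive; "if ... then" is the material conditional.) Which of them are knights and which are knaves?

Knights: Tavi. Knaves: Farah, Bob, and Zephyr.

As a knave, Farah's statement "if Tavi is a knight, then Tavi is a knave" should be False; it is.
Bob (knave): "Zephyr is a knight" — False. ✓
As a knight, Tavi's statement "Farah is a knave, or Zephyr is a knight" should be True; it is.
Since Zephyr is a knave, "Bob is a knave, and Farah is a knight" needs to be False, which holds.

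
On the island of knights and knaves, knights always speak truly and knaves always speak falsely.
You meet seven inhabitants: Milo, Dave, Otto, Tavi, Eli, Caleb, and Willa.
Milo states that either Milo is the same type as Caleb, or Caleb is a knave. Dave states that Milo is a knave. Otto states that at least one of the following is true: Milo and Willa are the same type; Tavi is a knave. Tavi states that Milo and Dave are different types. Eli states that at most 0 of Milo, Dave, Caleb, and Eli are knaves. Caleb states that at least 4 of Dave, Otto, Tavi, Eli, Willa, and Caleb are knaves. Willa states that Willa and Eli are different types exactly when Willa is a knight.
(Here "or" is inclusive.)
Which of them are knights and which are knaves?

Milo is a knight, Dave is a knave, Otto is a knight, Tavi is a knight, Eli is a knave, Caleb is a knave, and Willa is a knight.

Milo is a knight, and the claim "either Milo is the same type as Caleb, or Caleb is a knave" is indeed True.
Dave is a knave, so "Milo is a knave" must be False — and it is.
Since Otto is a knight, "at least one of the following is true: Milo and Willa are the same type; Tavi is a knave" needs to be True, which holds.
As a knight, Tavi's statement "Milo and Dave are different types" should be True; it is.
Eli is a knave, so "at most 0 of Milo, Dave, Caleb, and Eli are knaves" must be False — and it is.
Caleb is a knave, and the claim "at least 4 of Dave, Otto, Tavi, Eli, Willa, and Caleb are knaves" is indeed False.
Willa (knight): "Willa and Eli are different types exactly when Willa is a knight" — True. ✓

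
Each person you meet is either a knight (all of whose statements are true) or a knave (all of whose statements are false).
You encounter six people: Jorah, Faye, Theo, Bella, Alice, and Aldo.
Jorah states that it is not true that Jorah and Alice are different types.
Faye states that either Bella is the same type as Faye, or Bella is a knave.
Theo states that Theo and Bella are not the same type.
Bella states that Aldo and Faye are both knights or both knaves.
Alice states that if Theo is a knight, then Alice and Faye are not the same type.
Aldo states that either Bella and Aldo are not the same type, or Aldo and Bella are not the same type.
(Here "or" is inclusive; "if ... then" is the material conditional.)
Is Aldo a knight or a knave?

Aldo is a knave.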